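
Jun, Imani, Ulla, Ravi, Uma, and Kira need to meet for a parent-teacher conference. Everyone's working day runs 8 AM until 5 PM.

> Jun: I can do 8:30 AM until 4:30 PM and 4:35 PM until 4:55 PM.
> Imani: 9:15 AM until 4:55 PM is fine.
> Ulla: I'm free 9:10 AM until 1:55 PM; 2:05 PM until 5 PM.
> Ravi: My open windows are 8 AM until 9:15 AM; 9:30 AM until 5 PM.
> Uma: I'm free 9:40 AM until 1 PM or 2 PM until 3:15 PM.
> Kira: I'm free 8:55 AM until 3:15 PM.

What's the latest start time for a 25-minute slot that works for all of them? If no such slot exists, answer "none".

14:50

Jun ∩ Imani: 09:15-16:30, 16:35-16:55.
Jun ∩ Imani ∩ Ulla: 09:15-13:55, 14:05-16:30, 16:35-16:55.
Jun ∩ Imani ∩ Ulla ∩ Ravi: 09:30-13:55, 14:05-16:30, 16:35-16:55.
Jun ∩ Imani ∩ Ulla ∩ Ravi ∩ Uma: 09:40-13:00, 14:05-15:15.
Jun ∩ Imani ∩ Ulla ∩ Ravi ∩ Uma ∩ Kira: 09:40-13:00, 14:05-15:15.
The last common window of at least 25 minutes is 14:05-15:15; a 25-minute meeting can start as late as 14:50 and still end by 15:15.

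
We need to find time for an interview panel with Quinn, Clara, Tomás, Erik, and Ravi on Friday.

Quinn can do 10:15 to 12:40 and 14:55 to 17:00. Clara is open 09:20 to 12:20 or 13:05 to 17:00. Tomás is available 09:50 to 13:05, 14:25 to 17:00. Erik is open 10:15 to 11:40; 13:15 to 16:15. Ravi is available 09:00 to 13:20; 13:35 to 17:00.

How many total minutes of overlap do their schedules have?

Quinn ∩ Clara: 10:15-12:20, 14:55-17:00.
Quinn ∩ Clara ∩ Tomás: 10:15-12:20, 14:55-17:00.
Quinn ∩ Clara ∩ Tomás ∩ Erik: 10:15-11:40, 14:55-16:15.
Quinn ∩ Clara ∩ Tomás ∩ Erik ∩ Ravi: 10:15-11:40, 14:55-16:15.
Summing the common windows: 85 + 80 = 165 minutes.

165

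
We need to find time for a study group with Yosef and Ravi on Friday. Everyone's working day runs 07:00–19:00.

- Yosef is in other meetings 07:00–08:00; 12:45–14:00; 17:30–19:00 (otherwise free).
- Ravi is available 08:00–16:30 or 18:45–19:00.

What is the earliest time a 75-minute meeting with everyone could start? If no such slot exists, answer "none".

Yosef free: 08:00-12:45, 14:00-17:30 (invert busy blocks within the working day).
Ravi free: 08:00-16:30, 18:45-19:00.
Yosef ∩ Ravi: 08:00-12:45, 14:00-16:30.
So the common availability across everyone is 08:00-12:45, 14:00-16:30.
The first common window of at least 75 minutes is 08:00-12:45, so the earliest start is 08:00.

08:00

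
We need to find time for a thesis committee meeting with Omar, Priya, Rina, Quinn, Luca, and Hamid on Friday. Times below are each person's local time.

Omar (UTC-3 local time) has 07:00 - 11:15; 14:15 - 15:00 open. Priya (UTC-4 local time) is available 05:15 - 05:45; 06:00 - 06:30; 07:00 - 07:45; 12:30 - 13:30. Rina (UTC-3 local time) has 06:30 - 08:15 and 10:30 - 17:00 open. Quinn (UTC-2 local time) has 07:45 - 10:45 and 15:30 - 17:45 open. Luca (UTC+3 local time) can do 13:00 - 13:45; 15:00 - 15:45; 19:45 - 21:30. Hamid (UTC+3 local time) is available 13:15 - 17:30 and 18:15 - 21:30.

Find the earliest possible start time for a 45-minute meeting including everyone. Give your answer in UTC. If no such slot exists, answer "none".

Omar in UTC: 10:00-14:15, 17:15-18:00 (add 3h to convert from UTC-3).
Priya in UTC: 09:15-09:45, 10:00-10:30, 11:00-11:45, 16:30-17:30 (add 4h to convert from UTC-4).
Rina in UTC: 09:30-11:15, 13:30-20:00 (add 3h to convert from UTC-3).
Quinn in UTC: 09:45-12:45, 17:30-19:45 (add 2h to convert from UTC-2).
Luca in UTC: 10:00-10:45, 12:00-12:45, 16:45-18:30 (subtract 3h to convert from UTC+3).
Hamid in UTC: 10:15-14:30, 15:15-18:30 (subtract 3h to convert from UTC+3).
Omar ∩ Priya: 10:00-10:30, 11:00-11:45, 17:15-17:30.
Omar ∩ Priya ∩ Rina: 10:00-10:30, 11:00-11:15, 17:15-17:30.
Omar ∩ Priya ∩ Rina ∩ Quinn: 10:00-10:30, 11:00-11:15.
Omar ∩ Priya ∩ Rina ∩ Quinn ∩ Luca: 10:00-10:30.
Omar ∩ Priya ∩ Rina ∩ Quinn ∩ Luca ∩ Hamid: 10:15-10:30.
No common window is at least 45 minutes long.

none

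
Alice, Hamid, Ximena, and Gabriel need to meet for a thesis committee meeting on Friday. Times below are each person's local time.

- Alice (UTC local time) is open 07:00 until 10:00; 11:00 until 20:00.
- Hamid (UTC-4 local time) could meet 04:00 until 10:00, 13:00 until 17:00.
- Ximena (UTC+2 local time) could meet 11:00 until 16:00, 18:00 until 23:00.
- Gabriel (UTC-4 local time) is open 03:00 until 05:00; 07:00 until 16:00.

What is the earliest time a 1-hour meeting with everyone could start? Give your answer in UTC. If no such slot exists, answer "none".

Alice in UTC: 07:00-10:00, 11:00-20:00.
Hamid in UTC: 08:00-14:00, 17:00-21:00 (add 4h to convert from UTC-4).
Ximena in UTC: 09:00-14:00, 16:00-21:00 (subtract 2h to convert from UTC+2).
Gabriel in UTC: 07:00-09:00, 11:00-20:00 (add 4h to convert from UTC-4).
Alice ∩ Hamid: 08:00-10:00, 11:00-14:00, 17:00-20:00.
Alice ∩ Hamid ∩ Ximena: 09:00-10:00, 11:00-14:00, 17:00-20:00.
Alice ∩ Hamid ∩ Ximena ∩ Gabriel: 11:00-14:00, 17:00-20:00.
The first common window of at least 60 minutes is 11:00-14:00, so the earliest start is 11:00.

11:00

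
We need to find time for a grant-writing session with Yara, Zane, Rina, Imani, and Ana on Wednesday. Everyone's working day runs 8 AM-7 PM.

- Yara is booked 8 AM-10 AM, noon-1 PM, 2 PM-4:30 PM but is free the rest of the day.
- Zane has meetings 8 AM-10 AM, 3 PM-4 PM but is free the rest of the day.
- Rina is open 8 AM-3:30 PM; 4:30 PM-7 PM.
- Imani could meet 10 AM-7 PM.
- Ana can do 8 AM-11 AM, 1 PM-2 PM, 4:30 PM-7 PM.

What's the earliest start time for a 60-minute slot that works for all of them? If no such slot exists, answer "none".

10:00

Yara free: 10:00-12:00, 13:00-14:00, 16:30-19:00 (invert busy blocks within the working day).
Zane free: 10:00-15:00, 16:00-19:00 (invert busy blocks within the working day).
Rina free: 08:00-15:30, 16:30-19:00.
Imani free: 10:00-19:00.
Ana free: 08:00-11:00, 13:00-14:00, 16:30-19:00.
Yara ∩ Zane: 10:00-12:00, 13:00-14:00, 16:30-19:00.
Yara ∩ Zane ∩ Rina: 10:00-12:00, 13:00-14:00, 16:30-19:00.
Yara ∩ Zane ∩ Rina ∩ Imani: 10:00-12:00, 13:00-14:00, 16:30-19:00.
Yara ∩ Zane ∩ Rina ∩ Imani ∩ Ana: 10:00-11:00, 13:00-14:00, 16:30-19:00.
The first common window of at least 60 minutes is 10:00-11:00, so the earliest start is 10:00.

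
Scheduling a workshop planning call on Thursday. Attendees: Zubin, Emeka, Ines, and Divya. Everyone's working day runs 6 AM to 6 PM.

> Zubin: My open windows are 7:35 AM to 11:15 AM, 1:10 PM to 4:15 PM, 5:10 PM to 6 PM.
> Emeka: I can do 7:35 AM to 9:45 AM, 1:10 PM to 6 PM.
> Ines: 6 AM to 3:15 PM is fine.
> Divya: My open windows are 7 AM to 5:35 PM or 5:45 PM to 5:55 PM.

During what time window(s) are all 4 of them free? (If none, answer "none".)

Zubin ∩ Emeka: 07:35-09:45, 13:10-16:15, 17:10-18:00.
Zubin ∩ Emeka ∩ Ines: 07:35-09:45, 13:10-15:15.
Zubin ∩ Emeka ∩ Ines ∩ Divya: 07:35-09:45, 13:10-15:15.

07:35-09:45, 13:10-15:15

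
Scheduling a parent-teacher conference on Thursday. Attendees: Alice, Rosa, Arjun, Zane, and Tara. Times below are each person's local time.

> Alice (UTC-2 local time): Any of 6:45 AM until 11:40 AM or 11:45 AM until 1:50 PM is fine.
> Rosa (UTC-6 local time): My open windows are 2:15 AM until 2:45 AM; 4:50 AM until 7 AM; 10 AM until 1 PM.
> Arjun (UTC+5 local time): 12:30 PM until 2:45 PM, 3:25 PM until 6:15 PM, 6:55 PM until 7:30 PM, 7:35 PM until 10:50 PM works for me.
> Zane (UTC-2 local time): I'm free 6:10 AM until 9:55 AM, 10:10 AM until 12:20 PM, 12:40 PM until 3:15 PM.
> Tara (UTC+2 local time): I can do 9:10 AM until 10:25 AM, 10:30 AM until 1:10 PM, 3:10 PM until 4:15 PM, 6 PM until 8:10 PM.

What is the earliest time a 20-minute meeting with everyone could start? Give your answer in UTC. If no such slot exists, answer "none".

10:50

Alice in UTC: 08:45-13:40, 13:45-15:50 (add 2h to convert from UTC-2).
Rosa in UTC: 08:15-08:45, 10:50-13:00, 16:00-19:00 (add 6h to convert from UTC-6).
Arjun in UTC: 07:30-09:45, 10:25-13:15, 13:55-14:30, 14:35-17:50 (subtract 5h to convert from UTC+5).
Zane in UTC: 08:10-11:55, 12:10-14:20, 14:40-17:15 (add 2h to convert from UTC-2).
Tara in UTC: 07:10-08:25, 08:30-11:10, 13:10-14:15, 16:00-18:10 (subtract 2h to convert from UTC+2).
Alice ∩ Rosa: 10:50-13:00.
Alice ∩ Rosa ∩ Arjun: 10:50-13:00.
Alice ∩ Rosa ∩ Arjun ∩ Zane: 10:50-11:55, 12:10-13:00.
Alice ∩ Rosa ∩ Arjun ∩ Zane ∩ Tara: 10:50-11:10.
The first common window of at least 20 minutes is 10:50-11:10, so the earliest start is 10:50.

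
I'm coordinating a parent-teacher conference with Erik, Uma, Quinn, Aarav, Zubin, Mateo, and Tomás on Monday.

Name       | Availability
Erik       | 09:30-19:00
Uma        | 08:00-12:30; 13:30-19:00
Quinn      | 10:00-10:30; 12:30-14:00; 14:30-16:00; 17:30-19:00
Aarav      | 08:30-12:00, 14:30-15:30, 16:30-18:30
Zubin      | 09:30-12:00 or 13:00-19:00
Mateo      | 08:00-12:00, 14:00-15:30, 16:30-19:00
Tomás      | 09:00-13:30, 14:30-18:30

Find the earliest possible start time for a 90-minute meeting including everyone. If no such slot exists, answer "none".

Erik ∩ Uma: 09:30-12:30, 13:30-19:00.
Erik ∩ Uma ∩ Quinn: 10:00-10:30, 13:30-14:00, 14:30-16:00, 17:30-19:00.
Erik ∩ Uma ∩ Quinn ∩ Aarav: 10:00-10:30, 14:30-15:30, 17:30-18:30.
Erik ∩ Uma ∩ Quinn ∩ Aarav ∩ Zubin: 10:00-10:30, 14:30-15:30, 17:30-18:30.
Erik ∩ Uma ∩ Quinn ∩ Aarav ∩ Zubin ∩ Mateo: 10:00-10:30, 14:30-15:30, 17:30-18:30.
Erik ∩ Uma ∩ Quinn ∩ Aarav ∩ Zubin ∩ Mateo ∩ Tomás: 10:00-10:30, 14:30-15:30, 17:30-18:30.
No common window is at least 90 minutes long.

none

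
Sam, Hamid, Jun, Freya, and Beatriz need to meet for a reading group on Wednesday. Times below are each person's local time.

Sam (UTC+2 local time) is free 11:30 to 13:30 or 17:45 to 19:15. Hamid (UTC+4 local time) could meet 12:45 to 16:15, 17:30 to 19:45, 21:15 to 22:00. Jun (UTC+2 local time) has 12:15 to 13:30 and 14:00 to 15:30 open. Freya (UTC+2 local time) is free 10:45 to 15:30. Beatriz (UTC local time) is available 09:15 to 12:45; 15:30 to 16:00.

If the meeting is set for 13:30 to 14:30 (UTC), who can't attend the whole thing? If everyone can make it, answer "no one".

Sam in UTC: 09:30-11:30, 15:45-17:15 (subtract 2h to convert from UTC+2).
Hamid in UTC: 08:45-12:15, 13:30-15:45, 17:15-18:00 (subtract 4h to convert from UTC+4).
Jun in UTC: 10:15-11:30, 12:00-13:30 (subtract 2h to convert from UTC+2).
Freya in UTC: 08:45-13:30 (subtract 2h to convert from UTC+2).
Beatriz in UTC: 09:15-12:45, 15:30-16:00.
Sam: not fully free for 13:30-14:30. Hamid: free for 13:30-14:30. Jun: not fully free for 13:30-14:30. Freya: not fully free for 13:30-14:30. Beatriz: not fully free for 13:30-14:30.

Beatriz, Freya, Jun, Sam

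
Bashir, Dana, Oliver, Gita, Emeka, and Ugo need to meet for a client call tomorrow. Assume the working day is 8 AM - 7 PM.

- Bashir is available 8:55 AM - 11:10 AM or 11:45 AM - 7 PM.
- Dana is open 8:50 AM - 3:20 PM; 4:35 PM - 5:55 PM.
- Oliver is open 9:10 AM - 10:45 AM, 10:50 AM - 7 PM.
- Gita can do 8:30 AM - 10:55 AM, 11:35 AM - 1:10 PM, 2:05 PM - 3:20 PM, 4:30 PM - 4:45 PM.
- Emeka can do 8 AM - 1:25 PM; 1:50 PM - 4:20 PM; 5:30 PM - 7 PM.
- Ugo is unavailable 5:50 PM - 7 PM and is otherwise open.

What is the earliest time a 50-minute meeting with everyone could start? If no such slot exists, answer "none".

Bashir free: 08:55-11:10, 11:45-19:00.
Dana free: 08:50-15:20, 16:35-17:55.
Oliver free: 09:10-10:45, 10:50-19:00.
Gita free: 08:30-10:55, 11:35-13:10, 14:05-15:20, 16:30-16:45.
Emeka free: 08:00-13:25, 13:50-16:20, 17:30-19:00.
Ugo free: 08:00-17:50 (invert busy blocks within the working day).
Bashir ∩ Dana: 08:55-11:10, 11:45-15:20, 16:35-17:55.
Bashir ∩ Dana ∩ Oliver: 09:10-10:45, 10:50-11:10, 11:45-15:20, 16:35-17:55.
Bashir ∩ Dana ∩ Oliver ∩ Gita: 09:10-10:45, 10:50-10:55, 11:45-13:10, 14:05-15:20, 16:35-16:45.
Bashir ∩ Dana ∩ Oliver ∩ Gita ∩ Emeka: 09:10-10:45, 10:50-10:55, 11:45-13:10, 14:05-15:20.
Bashir ∩ Dana ∩ Oliver ∩ Gita ∩ Emeka ∩ Ugo: 09:10-10:45, 10:50-10:55, 11:45-13:10, 14:05-15:20.
The first common window of at least 50 minutes is 09:10-10:45, so the earliest start is 09:10.

09:10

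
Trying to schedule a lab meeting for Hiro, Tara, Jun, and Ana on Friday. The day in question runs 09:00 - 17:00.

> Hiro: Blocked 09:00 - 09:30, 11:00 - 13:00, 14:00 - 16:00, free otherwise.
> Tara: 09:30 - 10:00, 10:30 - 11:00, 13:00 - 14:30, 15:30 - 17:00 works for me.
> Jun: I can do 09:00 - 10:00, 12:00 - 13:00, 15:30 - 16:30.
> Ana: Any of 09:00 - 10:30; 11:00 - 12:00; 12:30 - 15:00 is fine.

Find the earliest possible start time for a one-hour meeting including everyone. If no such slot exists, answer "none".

Hiro free: 09:30-11:00, 13:00-14:00, 16:00-17:00 (invert busy blocks within the working day).
Tara free: 09:30-10:00, 10:30-11:00, 13:00-14:30, 15:30-17:00.
Jun free: 09:00-10:00, 12:00-13:00, 15:30-16:30.
Ana free: 09:00-10:30, 11:00-12:00, 12:30-15:00.
Hiro ∩ Tara: 09:30-10:00, 10:30-11:00, 13:00-14:00, 16:00-17:00.
Hiro ∩ Tara ∩ Jun: 09:30-10:00, 16:00-16:30.
Hiro ∩ Tara ∩ Jun ∩ Ana: 09:30-10:00.
No common window is at least 60 minutes long.

none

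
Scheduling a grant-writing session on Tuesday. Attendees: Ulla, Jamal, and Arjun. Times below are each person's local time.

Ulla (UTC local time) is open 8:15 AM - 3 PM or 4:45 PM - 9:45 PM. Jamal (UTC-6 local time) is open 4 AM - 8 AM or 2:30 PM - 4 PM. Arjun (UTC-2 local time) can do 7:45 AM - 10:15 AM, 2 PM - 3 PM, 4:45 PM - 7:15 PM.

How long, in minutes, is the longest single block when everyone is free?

Ulla in UTC: 08:15-15:00, 16:45-21:45.
Jamal in UTC: 10:00-14:00, 20:30-22:00 (add 6h to convert from UTC-6).
Arjun in UTC: 09:45-12:15, 16:00-17:00, 18:45-21:15 (add 2h to convert from UTC-2).
Ulla ∩ Jamal: 10:00-14:00, 20:30-21:45.
Ulla ∩ Jamal ∩ Arjun: 10:00-12:15, 20:30-21:15.
The longest is 10:00-12:15 at 135 minutes.

135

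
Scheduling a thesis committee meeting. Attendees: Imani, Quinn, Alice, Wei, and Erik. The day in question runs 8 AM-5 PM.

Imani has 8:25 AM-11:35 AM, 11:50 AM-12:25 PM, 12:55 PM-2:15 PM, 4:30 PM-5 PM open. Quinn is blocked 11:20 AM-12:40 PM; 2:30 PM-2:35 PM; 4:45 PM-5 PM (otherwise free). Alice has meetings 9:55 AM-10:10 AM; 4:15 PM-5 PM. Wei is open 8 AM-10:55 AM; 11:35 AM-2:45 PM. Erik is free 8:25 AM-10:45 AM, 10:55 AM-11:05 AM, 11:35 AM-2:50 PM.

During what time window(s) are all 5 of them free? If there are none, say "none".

Imani free: 08:25-11:35, 11:50-12:25, 12:55-14:15, 16:30-17:00.
Quinn free: 08:00-11:20, 12:40-14:30, 14:35-16:45 (invert busy blocks within the working day).
Alice free: 08:00-09:55, 10:10-16:15 (invert busy blocks within the working day).
Wei free: 08:00-10:55, 11:35-14:45.
Erik free: 08:25-10:45, 10:55-11:05, 11:35-14:50.
Imani ∩ Quinn: 08:25-11:20, 12:55-14:15, 16:30-16:45.
Imani ∩ Quinn ∩ Alice: 08:25-09:55, 10:10-11:20, 12:55-14:15.
Imani ∩ Quinn ∩ Alice ∩ Wei: 08:25-09:55, 10:10-10:55, 12:55-14:15.
Imani ∩ Quinn ∩ Alice ∩ Wei ∩ Erik: 08:25-09:55, 10:10-10:45, 12:55-14:15.
So the common availability across everyone is 08:25-09:55, 10:10-10:45, 12:55-14:15.

08:25-09:55, 10:10-10:45, 12:55-14:15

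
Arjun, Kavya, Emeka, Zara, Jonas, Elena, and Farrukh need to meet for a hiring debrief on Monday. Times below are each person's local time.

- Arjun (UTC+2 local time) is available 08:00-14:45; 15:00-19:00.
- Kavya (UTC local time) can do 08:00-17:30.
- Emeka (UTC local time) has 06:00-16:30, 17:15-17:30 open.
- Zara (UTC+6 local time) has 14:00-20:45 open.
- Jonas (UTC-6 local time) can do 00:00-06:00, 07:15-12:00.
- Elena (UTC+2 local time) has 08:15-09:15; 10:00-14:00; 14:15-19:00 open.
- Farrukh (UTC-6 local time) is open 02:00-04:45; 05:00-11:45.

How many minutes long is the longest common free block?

Arjun in UTC: 06:00-12:45, 13:00-17:00 (subtract 2h to convert from UTC+2).
Kavya in UTC: 08:00-17:30.
Emeka in UTC: 06:00-16:30, 17:15-17:30.
Zara in UTC: 08:00-14:45 (subtract 6h to convert from UTC+6).
Jonas in UTC: 06:00-12:00, 13:15-18:00 (add 6h to convert from UTC-6).
Elena in UTC: 06:15-07:15, 08:00-12:00, 12:15-17:00 (subtract 2h to convert from UTC+2).
Farrukh in UTC: 08:00-10:45, 11:00-17:45 (add 6h to convert from UTC-6).
Arjun ∩ Kavya: 08:00-12:45, 13:00-17:00.
Arjun ∩ Kavya ∩ Emeka: 08:00-12:45, 13:00-16:30.
Arjun ∩ Kavya ∩ Emeka ∩ Zara: 08:00-12:45, 13:00-14:45.
Arjun ∩ Kavya ∩ Emeka ∩ Zara ∩ Jonas: 08:00-12:00, 13:15-14:45.
Arjun ∩ Kavya ∩ Emeka ∩ Zara ∩ Jonas ∩ Elena: 08:00-12:00, 13:15-14:45.
Arjun ∩ Kavya ∩ Emeka ∩ Zara ∩ Jonas ∩ Elena ∩ Farrukh: 08:00-10:45, 11:00-12:00, 13:15-14:45.
The longest is 08:00-10:45 at 165 minutes.

165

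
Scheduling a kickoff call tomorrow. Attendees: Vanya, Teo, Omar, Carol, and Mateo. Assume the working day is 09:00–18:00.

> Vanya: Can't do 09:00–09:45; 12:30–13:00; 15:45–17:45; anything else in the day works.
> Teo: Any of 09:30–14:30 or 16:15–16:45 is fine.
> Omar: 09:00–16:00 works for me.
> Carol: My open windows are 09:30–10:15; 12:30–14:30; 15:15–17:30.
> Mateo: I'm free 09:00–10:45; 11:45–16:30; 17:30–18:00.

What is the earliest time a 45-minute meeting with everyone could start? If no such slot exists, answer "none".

Vanya free: 09:45-12:30, 13:00-15:45, 17:45-18:00 (invert busy blocks within the working day).
Teo free: 09:30-14:30, 16:15-16:45.
Omar free: 09:00-16:00.
Carol free: 09:30-10:15, 12:30-14:30, 15:15-17:30.
Mateo free: 09:00-10:45, 11:45-16:30, 17:30-18:00.
Vanya ∩ Teo: 09:45-12:30, 13:00-14:30.
Vanya ∩ Teo ∩ Omar: 09:45-12:30, 13:00-14:30.
Vanya ∩ Teo ∩ Omar ∩ Carol: 09:45-10:15, 13:00-14:30.
Vanya ∩ Teo ∩ Omar ∩ Carol ∩ Mateo: 09:45-10:15, 13:00-14:30.
The first common window of at least 45 minutes is 13:00-14:30, so the earliest start is 13:00.

13:00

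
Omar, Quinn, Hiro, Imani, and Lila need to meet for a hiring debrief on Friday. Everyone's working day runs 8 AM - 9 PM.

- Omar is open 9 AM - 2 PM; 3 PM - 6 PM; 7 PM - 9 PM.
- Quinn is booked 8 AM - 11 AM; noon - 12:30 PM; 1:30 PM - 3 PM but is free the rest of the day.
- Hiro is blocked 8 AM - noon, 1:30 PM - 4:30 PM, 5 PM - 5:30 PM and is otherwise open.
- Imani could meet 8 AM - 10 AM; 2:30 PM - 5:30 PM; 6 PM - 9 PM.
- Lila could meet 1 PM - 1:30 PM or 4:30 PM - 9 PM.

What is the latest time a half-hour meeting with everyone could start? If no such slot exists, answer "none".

Omar free: 09:00-14:00, 15:00-18:00, 19:00-21:00.
Quinn free: 11:00-12:00, 12:30-13:30, 15:00-21:00 (invert busy blocks within the working day).
Hiro free: 12:00-13:30, 16:30-17:00, 17:30-21:00 (invert busy blocks within the working day).
Imani free: 08:00-10:00, 14:30-17:30, 18:00-21:00.
Lila free: 13:00-13:30, 16:30-21:00.
Omar ∩ Quinn: 11:00-12:00, 12:30-13:30, 15:00-18:00, 19:00-21:00.
Omar ∩ Quinn ∩ Hiro: 12:30-13:30, 16:30-17:00, 17:30-18:00, 19:00-21:00.
Omar ∩ Quinn ∩ Hiro ∩ Imani: 16:30-17:00, 19:00-21:00.
Omar ∩ Quinn ∩ Hiro ∩ Imani ∩ Lila: 16:30-17:00, 19:00-21:00.
Those are the intersection windows.
The last common window of at least 30 minutes is 19:00-21:00; a 30-minute meeting can start as late as 20:30 and still end by 21:00.

20:30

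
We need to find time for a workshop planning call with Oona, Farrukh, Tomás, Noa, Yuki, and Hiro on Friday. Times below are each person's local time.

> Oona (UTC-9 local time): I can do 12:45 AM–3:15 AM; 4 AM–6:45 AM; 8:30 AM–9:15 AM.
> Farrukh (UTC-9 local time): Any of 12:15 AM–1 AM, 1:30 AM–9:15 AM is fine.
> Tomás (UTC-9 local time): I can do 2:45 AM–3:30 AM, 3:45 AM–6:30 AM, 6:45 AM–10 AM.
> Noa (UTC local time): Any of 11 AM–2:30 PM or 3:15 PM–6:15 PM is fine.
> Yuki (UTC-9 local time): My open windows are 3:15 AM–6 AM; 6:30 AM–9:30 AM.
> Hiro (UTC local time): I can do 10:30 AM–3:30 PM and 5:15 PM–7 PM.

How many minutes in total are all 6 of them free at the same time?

135

Oona in UTC: 09:45-12:15, 13:00-15:45, 17:30-18:15 (add 9h to convert from UTC-9).
Farrukh in UTC: 09:15-10:00, 10:30-18:15 (add 9h to convert from UTC-9).
Tomás in UTC: 11:45-12:30, 12:45-15:30, 15:45-19:00 (add 9h to convert from UTC-9).
Noa in UTC: 11:00-14:30, 15:15-18:15.
Yuki in UTC: 12:15-15:00, 15:30-18:30 (add 9h to convert from UTC-9).
Hiro in UTC: 10:30-15:30, 17:15-19:00.
Oona ∩ Farrukh: 09:45-10:00, 10:30-12:15, 13:00-15:45, 17:30-18:15.
Oona ∩ Farrukh ∩ Tomás: 11:45-12:15, 13:00-15:30, 17:30-18:15.
Oona ∩ Farrukh ∩ Tomás ∩ Noa: 11:45-12:15, 13:00-14:30, 15:15-15:30, 17:30-18:15.
Oona ∩ Farrukh ∩ Tomás ∩ Noa ∩ Yuki: 13:00-14:30, 17:30-18:15.
Oona ∩ Farrukh ∩ Tomás ∩ Noa ∩ Yuki ∩ Hiro: 13:00-14:30, 17:30-18:15.
Summing the common windows: 90 + 45 = 135 minutes.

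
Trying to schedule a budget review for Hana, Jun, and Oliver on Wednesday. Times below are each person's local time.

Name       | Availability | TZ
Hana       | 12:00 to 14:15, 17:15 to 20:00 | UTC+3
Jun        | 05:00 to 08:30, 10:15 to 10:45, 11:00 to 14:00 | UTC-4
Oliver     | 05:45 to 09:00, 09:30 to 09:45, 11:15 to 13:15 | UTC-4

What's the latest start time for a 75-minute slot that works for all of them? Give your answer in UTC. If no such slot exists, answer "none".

15:45

Hana in UTC: 09:00-11:15, 14:15-17:00 (subtract 3h to convert from UTC+3).
Jun in UTC: 09:00-12:30, 14:15-14:45, 15:00-18:00 (add 4h to convert from UTC-4).
Oliver in UTC: 09:45-13:00, 13:30-13:45, 15:15-17:15 (add 4h to convert from UTC-4).
Hana ∩ Jun: 09:00-11:15, 14:15-14:45, 15:00-17:00.
Hana ∩ Jun ∩ Oliver: 09:45-11:15, 15:15-17:00.
The last common window of at least 75 minutes is 15:15-17:00; a 75-minute meeting can start as late as 15:45 and still end by 17:00.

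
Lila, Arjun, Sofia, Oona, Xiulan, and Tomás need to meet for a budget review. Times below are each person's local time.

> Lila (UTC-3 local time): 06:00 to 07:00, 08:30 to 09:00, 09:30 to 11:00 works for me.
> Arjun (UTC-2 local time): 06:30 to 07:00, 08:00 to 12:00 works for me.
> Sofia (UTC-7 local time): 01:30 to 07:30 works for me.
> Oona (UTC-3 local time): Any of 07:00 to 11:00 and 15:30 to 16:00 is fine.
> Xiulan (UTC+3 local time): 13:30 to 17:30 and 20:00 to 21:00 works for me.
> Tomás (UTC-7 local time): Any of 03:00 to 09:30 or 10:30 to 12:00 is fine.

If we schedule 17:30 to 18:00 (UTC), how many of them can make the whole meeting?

2

Lila in UTC: 09:00-10:00, 11:30-12:00, 12:30-14:00 (add 3h to convert from UTC-3).
Arjun in UTC: 08:30-09:00, 10:00-14:00 (add 2h to convert from UTC-2).
Sofia in UTC: 08:30-14:30 (add 7h to convert from UTC-7).
Oona in UTC: 10:00-14:00, 18:30-19:00 (add 3h to convert from UTC-3).
Xiulan in UTC: 10:30-14:30, 17:00-18:00 (subtract 3h to convert from UTC+3).
Tomás in UTC: 10:00-16:30, 17:30-19:00 (add 7h to convert from UTC-7).
Xiulan and Tomás can make the full 17:30-18:00 slot — that's 2.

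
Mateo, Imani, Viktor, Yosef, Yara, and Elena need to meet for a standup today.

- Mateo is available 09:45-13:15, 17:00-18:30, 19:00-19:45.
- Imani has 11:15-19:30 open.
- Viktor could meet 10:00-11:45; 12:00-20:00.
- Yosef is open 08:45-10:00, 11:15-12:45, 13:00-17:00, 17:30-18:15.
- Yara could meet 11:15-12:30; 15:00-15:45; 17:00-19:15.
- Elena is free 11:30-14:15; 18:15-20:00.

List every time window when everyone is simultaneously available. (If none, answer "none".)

Mateo ∩ Imani: 11:15-13:15, 17:00-18:30, 19:00-19:30.
Mateo ∩ Imani ∩ Viktor: 11:15-11:45, 12:00-13:15, 17:00-18:30, 19:00-19:30.
Mateo ∩ Imani ∩ Viktor ∩ Yosef: 11:15-11:45, 12:00-12:45, 13:00-13:15, 17:30-18:15.
Mateo ∩ Imani ∩ Viktor ∩ Yosef ∩ Yara: 11:15-11:45, 12:00-12:30, 17:30-18:15.
Mateo ∩ Imani ∩ Viktor ∩ Yosef ∩ Yara ∩ Elena: 11:30-11:45, 12:00-12:30.
Those are the intersection windows.

11:30-11:45, 12:00-12:30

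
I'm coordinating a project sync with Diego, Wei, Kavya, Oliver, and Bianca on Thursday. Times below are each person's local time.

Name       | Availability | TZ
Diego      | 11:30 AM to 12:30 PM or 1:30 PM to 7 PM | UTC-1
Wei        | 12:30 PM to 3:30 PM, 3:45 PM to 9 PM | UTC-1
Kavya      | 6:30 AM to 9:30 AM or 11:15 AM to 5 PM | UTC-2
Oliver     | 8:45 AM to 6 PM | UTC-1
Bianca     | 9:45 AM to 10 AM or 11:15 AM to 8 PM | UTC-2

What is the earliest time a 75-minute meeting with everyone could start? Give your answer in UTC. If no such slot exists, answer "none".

Diego in UTC: 12:30-13:30, 14:30-20:00 (add 1h to convert from UTC-1).
Wei in UTC: 13:30-16:30, 16:45-22:00 (add 1h to convert from UTC-1).
Kavya in UTC: 08:30-11:30, 13:15-19:00 (add 2h to convert from UTC-2).
Oliver in UTC: 09:45-19:00 (add 1h to convert from UTC-1).
Bianca in UTC: 11:45-12:00, 13:15-22:00 (add 2h to convert from UTC-2).
Diego ∩ Wei: 14:30-16:30, 16:45-20:00.
Diego ∩ Wei ∩ Kavya: 14:30-16:30, 16:45-19:00.
Diego ∩ Wei ∩ Kavya ∩ Oliver: 14:30-16:30, 16:45-19:00.
Diego ∩ Wei ∩ Kavya ∩ Oliver ∩ Bianca: 14:30-16:30, 16:45-19:00.
The first common window of at least 75 minutes is 14:30-16:30, so the earliest start is 14:30.

14:30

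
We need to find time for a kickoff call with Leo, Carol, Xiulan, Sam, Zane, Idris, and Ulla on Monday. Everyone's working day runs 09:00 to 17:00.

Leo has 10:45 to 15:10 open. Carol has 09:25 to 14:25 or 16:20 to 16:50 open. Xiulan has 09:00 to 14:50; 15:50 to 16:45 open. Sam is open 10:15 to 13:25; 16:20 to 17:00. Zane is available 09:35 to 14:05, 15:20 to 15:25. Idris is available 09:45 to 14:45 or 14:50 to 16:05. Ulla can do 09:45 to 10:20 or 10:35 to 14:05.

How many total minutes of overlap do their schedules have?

Leo ∩ Carol: 10:45-14:25.
Leo ∩ Carol ∩ Xiulan: 10:45-14:25.
Leo ∩ Carol ∩ Xiulan ∩ Sam: 10:45-13:25.
Leo ∩ Carol ∩ Xiulan ∩ Sam ∩ Zane: 10:45-13:25.
Leo ∩ Carol ∩ Xiulan ∩ Sam ∩ Zane ∩ Idris: 10:45-13:25.
Leo ∩ Carol ∩ Xiulan ∩ Sam ∩ Zane ∩ Idris ∩ Ulla: 10:45-13:25.
That's a single block of 160 minutes.

160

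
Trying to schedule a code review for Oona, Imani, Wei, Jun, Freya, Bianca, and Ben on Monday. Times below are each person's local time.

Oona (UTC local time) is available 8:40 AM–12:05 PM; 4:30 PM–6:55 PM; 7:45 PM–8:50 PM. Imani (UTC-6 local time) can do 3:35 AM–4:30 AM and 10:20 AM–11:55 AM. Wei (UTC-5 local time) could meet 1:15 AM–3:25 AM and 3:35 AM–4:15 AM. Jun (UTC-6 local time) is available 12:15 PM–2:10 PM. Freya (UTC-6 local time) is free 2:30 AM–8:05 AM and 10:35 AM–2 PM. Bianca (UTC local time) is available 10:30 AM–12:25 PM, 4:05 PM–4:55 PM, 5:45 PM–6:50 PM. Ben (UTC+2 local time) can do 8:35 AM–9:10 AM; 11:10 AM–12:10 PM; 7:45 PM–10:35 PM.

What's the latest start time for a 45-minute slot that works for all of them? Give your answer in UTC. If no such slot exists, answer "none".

none

Oona in UTC: 08:40-12:05, 16:30-18:55, 19:45-20:50.
Imani in UTC: 09:35-10:30, 16:20-17:55 (add 6h to convert from UTC-6).
Wei in UTC: 06:15-08:25, 08:35-09:15 (add 5h to convert from UTC-5).
Jun in UTC: 18:15-20:10 (add 6h to convert from UTC-6).
Freya in UTC: 08:30-14:05, 16:35-20:00 (add 6h to convert from UTC-6).
Bianca in UTC: 10:30-12:25, 16:05-16:55, 17:45-18:50.
Ben in UTC: 06:35-07:10, 09:10-10:10, 17:45-20:35 (subtract 2h to convert from UTC+2).
Oona ∩ Imani: 09:35-10:30, 16:30-17:55.
Oona ∩ Imani ∩ Wei: ∅.
Oona ∩ Imani ∩ Wei ∩ Jun: ∅.
Oona ∩ Imani ∩ Wei ∩ Jun ∩ Freya: ∅.
Oona ∩ Imani ∩ Wei ∩ Jun ∩ Freya ∩ Bianca: ∅.
Oona ∩ Imani ∩ Wei ∩ Jun ∩ Freya ∩ Bianca ∩ Ben: ∅.
There is no time when everyone is free.
No common window is at least 45 minutes long.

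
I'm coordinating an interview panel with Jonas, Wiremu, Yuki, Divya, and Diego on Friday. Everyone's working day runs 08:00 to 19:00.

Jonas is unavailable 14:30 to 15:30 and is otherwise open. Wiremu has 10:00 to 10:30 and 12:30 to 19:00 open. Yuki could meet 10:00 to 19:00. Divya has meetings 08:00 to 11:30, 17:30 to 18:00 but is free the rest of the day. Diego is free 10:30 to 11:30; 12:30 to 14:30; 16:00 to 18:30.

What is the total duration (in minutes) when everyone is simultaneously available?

Jonas free: 08:00-14:30, 15:30-19:00 (invert busy blocks within the working day).
Wiremu free: 10:00-10:30, 12:30-19:00.
Yuki free: 10:00-19:00.
Divya free: 11:30-17:30, 18:00-19:00 (invert busy blocks within the working day).
Diego free: 10:30-11:30, 12:30-14:30, 16:00-18:30.
Jonas ∩ Wiremu: 10:00-10:30, 12:30-14:30, 15:30-19:00.
Jonas ∩ Wiremu ∩ Yuki: 10:00-10:30, 12:30-14:30, 15:30-19:00.
Jonas ∩ Wiremu ∩ Yuki ∩ Divya: 12:30-14:30, 15:30-17:30, 18:00-19:00.
Jonas ∩ Wiremu ∩ Yuki ∩ Divya ∩ Diego: 12:30-14:30, 16:00-17:30, 18:00-18:30.
Those are the intersection windows.
Summing the common windows: 120 + 90 + 30 = 240 minutes.

240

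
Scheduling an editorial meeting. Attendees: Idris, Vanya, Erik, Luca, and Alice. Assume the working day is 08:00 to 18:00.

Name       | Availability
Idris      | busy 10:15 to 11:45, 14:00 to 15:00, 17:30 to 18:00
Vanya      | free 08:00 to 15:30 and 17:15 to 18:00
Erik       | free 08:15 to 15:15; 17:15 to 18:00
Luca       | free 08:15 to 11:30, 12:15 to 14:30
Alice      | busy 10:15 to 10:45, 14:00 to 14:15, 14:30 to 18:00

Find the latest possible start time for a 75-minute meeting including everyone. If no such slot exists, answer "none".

12:45

Idris free: 08:00-10:15, 11:45-14:00, 15:00-17:30 (invert busy blocks within the working day).
Vanya free: 08:00-15:30, 17:15-18:00.
Erik free: 08:15-15:15, 17:15-18:00.
Luca free: 08:15-11:30, 12:15-14:30.
Alice free: 08:00-10:15, 10:45-14:00, 14:15-14:30 (invert busy blocks within the working day).
Idris ∩ Vanya: 08:00-10:15, 11:45-14:00, 15:00-15:30, 17:15-17:30.
Idris ∩ Vanya ∩ Erik: 08:15-10:15, 11:45-14:00, 15:00-15:15, 17:15-17:30.
Idris ∩ Vanya ∩ Erik ∩ Luca: 08:15-10:15, 12:15-14:00.
Idris ∩ Vanya ∩ Erik ∩ Luca ∩ Alice: 08:15-10:15, 12:15-14:00.
The last common window of at least 75 minutes is 12:15-14:00; a 75-minute meeting can start as late as 12:45 and still end by 14:00.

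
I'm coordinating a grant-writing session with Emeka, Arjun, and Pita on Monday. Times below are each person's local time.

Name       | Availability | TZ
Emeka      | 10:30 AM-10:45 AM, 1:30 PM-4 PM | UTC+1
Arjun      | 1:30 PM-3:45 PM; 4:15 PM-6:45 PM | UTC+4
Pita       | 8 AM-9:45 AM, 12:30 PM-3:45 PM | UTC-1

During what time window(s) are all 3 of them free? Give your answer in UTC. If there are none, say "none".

Emeka in UTC: 09:30-09:45, 12:30-15:00 (subtract 1h to convert from UTC+1).
Arjun in UTC: 09:30-11:45, 12:15-14:45 (subtract 4h to convert from UTC+4).
Pita in UTC: 09:00-10:45, 13:30-16:45 (add 1h to convert from UTC-1).
Emeka ∩ Arjun: 09:30-09:45, 12:30-14:45.
Emeka ∩ Arjun ∩ Pita: 09:30-09:45, 13:30-14:45.
So the common availability across everyone is 09:30-09:45, 13:30-14:45.

09:30-09:45, 13:30-14:45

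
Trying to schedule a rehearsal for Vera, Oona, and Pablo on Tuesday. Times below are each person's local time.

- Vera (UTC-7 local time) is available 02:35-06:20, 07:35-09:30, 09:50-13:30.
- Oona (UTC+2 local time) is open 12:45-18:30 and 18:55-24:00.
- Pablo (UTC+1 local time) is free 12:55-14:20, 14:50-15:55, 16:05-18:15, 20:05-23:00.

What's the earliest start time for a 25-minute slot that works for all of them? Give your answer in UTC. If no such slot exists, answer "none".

Vera in UTC: 09:35-13:20, 14:35-16:30, 16:50-20:30 (add 7h to convert from UTC-7).
Oona in UTC: 10:45-16:30, 16:55-22:00 (subtract 2h to convert from UTC+2).
Pablo in UTC: 11:55-13:20, 13:50-14:55, 15:05-17:15, 19:05-22:00 (subtract 1h to convert from UTC+1).
Vera ∩ Oona: 10:45-13:20, 14:35-16:30, 16:55-20:30.
Vera ∩ Oona ∩ Pablo: 11:55-13:20, 14:35-14:55, 15:05-16:30, 16:55-17:15, 19:05-20:30.
So the common availability across everyone is 11:55-13:20, 14:35-14:55, 15:05-16:30, 16:55-17:15, 19:05-20:30.
The first common window of at least 25 minutes is 11:55-13:20, so the earliest start is 11:55.

11:55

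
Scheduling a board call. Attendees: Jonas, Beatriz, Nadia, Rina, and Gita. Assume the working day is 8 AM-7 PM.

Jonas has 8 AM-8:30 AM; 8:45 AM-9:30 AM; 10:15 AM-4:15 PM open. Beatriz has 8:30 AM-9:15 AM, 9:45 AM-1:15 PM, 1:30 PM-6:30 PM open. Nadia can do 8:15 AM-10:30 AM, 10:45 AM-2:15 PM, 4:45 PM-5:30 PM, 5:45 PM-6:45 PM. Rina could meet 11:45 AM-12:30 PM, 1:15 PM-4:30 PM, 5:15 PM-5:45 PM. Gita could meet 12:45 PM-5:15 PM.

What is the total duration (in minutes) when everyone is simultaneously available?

45

Jonas ∩ Beatriz: 08:45-09:15, 10:15-13:15, 13:30-16:15.
Jonas ∩ Beatriz ∩ Nadia: 08:45-09:15, 10:15-10:30, 10:45-13:15, 13:30-14:15.
Jonas ∩ Beatriz ∩ Nadia ∩ Rina: 11:45-12:30, 13:30-14:15.
Jonas ∩ Beatriz ∩ Nadia ∩ Rina ∩ Gita: 13:30-14:15.
That's a single block of 45 minutes.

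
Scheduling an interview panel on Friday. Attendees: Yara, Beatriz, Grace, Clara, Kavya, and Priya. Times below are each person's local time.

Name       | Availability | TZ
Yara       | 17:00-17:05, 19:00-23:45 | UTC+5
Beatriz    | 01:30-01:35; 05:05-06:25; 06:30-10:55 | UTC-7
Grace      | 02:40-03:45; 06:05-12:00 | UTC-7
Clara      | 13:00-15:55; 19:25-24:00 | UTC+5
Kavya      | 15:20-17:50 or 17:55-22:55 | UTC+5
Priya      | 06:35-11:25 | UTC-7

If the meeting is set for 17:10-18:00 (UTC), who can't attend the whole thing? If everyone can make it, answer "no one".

Beatriz, Kavya

Yara in UTC: 12:00-12:05, 14:00-18:45 (subtract 5h to convert from UTC+5).
Beatriz in UTC: 08:30-08:35, 12:05-13:25, 13:30-17:55 (add 7h to convert from UTC-7).
Grace in UTC: 09:40-10:45, 13:05-19:00 (add 7h to convert from UTC-7).
Clara in UTC: 08:00-10:55, 14:25-19:00 (subtract 5h to convert from UTC+5).
Kavya in UTC: 10:20-12:50, 12:55-17:55 (subtract 5h to convert from UTC+5).
Priya in UTC: 13:35-18:25 (add 7h to convert from UTC-7).
Yara: free for 17:10-18:00. Beatriz: not fully free for 17:10-18:00. Grace: free for 17:10-18:00. Clara: free for 17:10-18:00. Kavya: not fully free for 17:10-18:00. Priya: free for 17:10-18:00.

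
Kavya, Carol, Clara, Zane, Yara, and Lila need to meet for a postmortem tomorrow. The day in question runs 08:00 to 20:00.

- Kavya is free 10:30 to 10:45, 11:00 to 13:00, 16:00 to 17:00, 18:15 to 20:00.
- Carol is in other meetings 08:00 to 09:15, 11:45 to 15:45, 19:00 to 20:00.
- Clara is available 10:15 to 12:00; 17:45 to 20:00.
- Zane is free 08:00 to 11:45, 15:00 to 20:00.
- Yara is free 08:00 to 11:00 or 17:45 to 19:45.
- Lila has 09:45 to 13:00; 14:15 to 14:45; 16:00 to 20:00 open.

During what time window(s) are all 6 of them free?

10:30-10:45, 18:15-19:00

Kavya free: 10:30-10:45, 11:00-13:00, 16:00-17:00, 18:15-20:00.
Carol free: 09:15-11:45, 15:45-19:00 (invert busy blocks within the working day).
Clara free: 10:15-12:00, 17:45-20:00.
Zane free: 08:00-11:45, 15:00-20:00.
Yara free: 08:00-11:00, 17:45-19:45.
Lila free: 09:45-13:00, 14:15-14:45, 16:00-20:00.
Kavya ∩ Carol: 10:30-10:45, 11:00-11:45, 16:00-17:00, 18:15-19:00.
Kavya ∩ Carol ∩ Clara: 10:30-10:45, 11:00-11:45, 18:15-19:00.
Kavya ∩ Carol ∩ Clara ∩ Zane: 10:30-10:45, 11:00-11:45, 18:15-19:00.
Kavya ∩ Carol ∩ Clara ∩ Zane ∩ Yara: 10:30-10:45, 18:15-19:00.
Kavya ∩ Carol ∩ Clara ∩ Zane ∩ Yara ∩ Lila: 10:30-10:45, 18:15-19:00.
So the common availability across everyone is 10:30-10:45, 18:15-19:00.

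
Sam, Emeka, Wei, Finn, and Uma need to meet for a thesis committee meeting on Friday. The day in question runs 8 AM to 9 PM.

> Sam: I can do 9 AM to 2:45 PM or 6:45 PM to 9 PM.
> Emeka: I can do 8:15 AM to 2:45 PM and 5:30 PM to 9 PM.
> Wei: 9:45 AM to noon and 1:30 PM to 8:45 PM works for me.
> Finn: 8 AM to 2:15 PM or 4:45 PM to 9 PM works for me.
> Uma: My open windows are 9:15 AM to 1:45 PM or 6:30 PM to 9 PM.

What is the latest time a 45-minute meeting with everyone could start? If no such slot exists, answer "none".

Sam ∩ Emeka: 09:00-14:45, 18:45-21:00.
Sam ∩ Emeka ∩ Wei: 09:45-12:00, 13:30-14:45, 18:45-20:45.
Sam ∩ Emeka ∩ Wei ∩ Finn: 09:45-12:00, 13:30-14:15, 18:45-20:45.
Sam ∩ Emeka ∩ Wei ∩ Finn ∩ Uma: 09:45-12:00, 13:30-13:45, 18:45-20:45.
So the common availability across everyone is 09:45-12:00, 13:30-13:45, 18:45-20:45.
The last common window of at least 45 minutes is 18:45-20:45; a 45-minute meeting can start as late as 20:00 and still end by 20:45.

20:00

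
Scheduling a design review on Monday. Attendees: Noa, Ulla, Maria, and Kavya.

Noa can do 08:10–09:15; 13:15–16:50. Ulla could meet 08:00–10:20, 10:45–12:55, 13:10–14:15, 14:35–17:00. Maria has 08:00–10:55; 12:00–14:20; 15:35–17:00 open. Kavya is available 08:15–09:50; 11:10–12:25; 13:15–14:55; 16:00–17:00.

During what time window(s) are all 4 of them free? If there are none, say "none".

08:15-09:15, 13:15-14:15, 16:00-16:50

Noa ∩ Ulla: 08:10-09:15, 13:15-14:15, 14:35-16:50.
Noa ∩ Ulla ∩ Maria: 08:10-09:15, 13:15-14:15, 15:35-16:50.
Noa ∩ Ulla ∩ Maria ∩ Kavya: 08:15-09:15, 13:15-14:15, 16:00-16:50.
Those are the intersection windows.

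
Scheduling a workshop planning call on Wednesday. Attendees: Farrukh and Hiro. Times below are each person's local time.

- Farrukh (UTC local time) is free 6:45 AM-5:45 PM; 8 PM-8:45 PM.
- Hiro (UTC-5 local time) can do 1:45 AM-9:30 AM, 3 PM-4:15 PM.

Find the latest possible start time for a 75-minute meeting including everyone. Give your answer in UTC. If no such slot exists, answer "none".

Farrukh in UTC: 06:45-17:45, 20:00-20:45.
Hiro in UTC: 06:45-14:30, 20:00-21:15 (add 5h to convert from UTC-5).
Farrukh ∩ Hiro: 06:45-14:30, 20:00-20:45.
So the common availability across everyone is 06:45-14:30, 20:00-20:45.
The last common window of at least 75 minutes is 06:45-14:30; a 75-minute meeting can start as late as 13:15 and still end by 14:30.

13:15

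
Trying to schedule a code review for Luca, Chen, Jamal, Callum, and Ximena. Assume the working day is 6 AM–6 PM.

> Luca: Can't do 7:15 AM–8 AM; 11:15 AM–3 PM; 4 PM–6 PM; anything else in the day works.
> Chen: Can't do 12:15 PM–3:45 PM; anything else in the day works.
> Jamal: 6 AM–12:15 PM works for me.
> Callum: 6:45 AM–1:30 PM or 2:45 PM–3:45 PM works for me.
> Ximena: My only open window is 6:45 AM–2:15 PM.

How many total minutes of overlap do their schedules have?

225

Luca free: 06:00-07:15, 08:00-11:15, 15:00-16:00 (invert busy blocks within the working day).
Chen free: 06:00-12:15, 15:45-18:00 (invert busy blocks within the working day).
Jamal free: 06:00-12:15.
Callum free: 06:45-13:30, 14:45-15:45.
Ximena free: 06:45-14:15.
Luca ∩ Chen: 06:00-07:15, 08:00-11:15, 15:45-16:00.
Luca ∩ Chen ∩ Jamal: 06:00-07:15, 08:00-11:15.
Luca ∩ Chen ∩ Jamal ∩ Callum: 06:45-07:15, 08:00-11:15.
Luca ∩ Chen ∩ Jamal ∩ Callum ∩ Ximena: 06:45-07:15, 08:00-11:15.
Summing the common windows: 30 + 195 = 225 minutes.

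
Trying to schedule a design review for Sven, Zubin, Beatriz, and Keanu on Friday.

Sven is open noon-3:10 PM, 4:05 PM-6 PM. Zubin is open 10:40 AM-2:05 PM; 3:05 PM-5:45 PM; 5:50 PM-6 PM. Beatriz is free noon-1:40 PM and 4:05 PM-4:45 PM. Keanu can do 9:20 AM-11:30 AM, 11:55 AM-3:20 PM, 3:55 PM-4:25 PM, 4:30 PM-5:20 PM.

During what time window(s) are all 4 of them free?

Sven ∩ Zubin: 12:00-14:05, 15:05-15:10, 16:05-17:45, 17:50-18:00.
Sven ∩ Zubin ∩ Beatriz: 12:00-13:40, 16:05-16:45.
Sven ∩ Zubin ∩ Beatriz ∩ Keanu: 12:00-13:40, 16:05-16:25, 16:30-16:45.

12:00-13:40, 16:05-16:25, 16:30-16:45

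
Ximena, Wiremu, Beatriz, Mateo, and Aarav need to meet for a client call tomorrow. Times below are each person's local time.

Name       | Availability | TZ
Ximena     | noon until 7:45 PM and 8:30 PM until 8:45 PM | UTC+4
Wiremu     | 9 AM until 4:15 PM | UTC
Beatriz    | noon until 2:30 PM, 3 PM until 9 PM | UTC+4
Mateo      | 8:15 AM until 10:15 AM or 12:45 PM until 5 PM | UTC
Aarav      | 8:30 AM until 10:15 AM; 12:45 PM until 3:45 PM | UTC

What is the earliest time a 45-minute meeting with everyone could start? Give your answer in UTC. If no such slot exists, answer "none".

09:00

Ximena in UTC: 08:00-15:45, 16:30-16:45 (subtract 4h to convert from UTC+4).
Wiremu in UTC: 09:00-16:15.
Beatriz in UTC: 08:00-10:30, 11:00-17:00 (subtract 4h to convert from UTC+4).
Mateo in UTC: 08:15-10:15, 12:45-17:00.
Aarav in UTC: 08:30-10:15, 12:45-15:45.
Ximena ∩ Wiremu: 09:00-15:45.
Ximena ∩ Wiremu ∩ Beatriz: 09:00-10:30, 11:00-15:45.
Ximena ∩ Wiremu ∩ Beatriz ∩ Mateo: 09:00-10:15, 12:45-15:45.
Ximena ∩ Wiremu ∩ Beatriz ∩ Mateo ∩ Aarav: 09:00-10:15, 12:45-15:45.
So the common availability across everyone is 09:00-10:15, 12:45-15:45.
The first common window of at least 45 minutes is 09:00-10:15, so the earliest start is 09:00.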